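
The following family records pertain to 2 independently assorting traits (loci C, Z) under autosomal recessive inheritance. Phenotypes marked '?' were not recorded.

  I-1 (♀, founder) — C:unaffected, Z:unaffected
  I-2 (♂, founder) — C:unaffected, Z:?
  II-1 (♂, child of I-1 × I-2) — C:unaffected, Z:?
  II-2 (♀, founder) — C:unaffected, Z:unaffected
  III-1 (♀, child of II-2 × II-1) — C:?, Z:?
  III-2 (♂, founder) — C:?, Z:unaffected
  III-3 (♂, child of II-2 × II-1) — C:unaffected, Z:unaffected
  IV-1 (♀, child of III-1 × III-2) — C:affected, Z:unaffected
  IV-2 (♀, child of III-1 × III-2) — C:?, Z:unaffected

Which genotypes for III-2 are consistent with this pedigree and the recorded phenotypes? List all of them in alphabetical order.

C/I-1 un ·: CC|Cc
C/I-2 un ·: CC|Cc
C/II-1 un I-1×I-2: CC|Cc
C/II-2 un ·: CC|Cc
C/III-1 ? II-2×II-1: Cc|cc
C/III-2 ? ·: Cc|cc
C/III-3 un II-2×II-1: CC|Cc
C/IV-1 aff III-1×III-2: cc
C/IV-2 ? III-1×III-2: CC|Cc|cc
⇒ C over [I-1,I-2,II-1,II-2,III-1,III-2,III-3,IV-1,IV-2]: 118 consistent
Z/I-1 un ·: ZZ|Zz
Z/I-2 ? ·: ZZ|Zz|zz
Z/II-1 ? I-1×I-2: ZZ|Zz|zz
Z/II-2 un ·: ZZ|Zz
Z/III-1 ? II-2×II-1: ZZ|Zz|zz
Z/III-2 un ·: ZZ|Zz
Z/III-3 un II-2×II-1: ZZ|Zz
Z/IV-1 un III-1×III-2: ZZ|Zz
Z/IV-2 un III-1×III-2: ZZ|Zz
⇒ Z over [I-1,I-2,II-1,II-2,III-1,III-2,III-3,IV-1,IV-2]: 440 consistent

III-2 ∈ {Cc ZZ, Cc Zz, cc ZZ, cc Zz}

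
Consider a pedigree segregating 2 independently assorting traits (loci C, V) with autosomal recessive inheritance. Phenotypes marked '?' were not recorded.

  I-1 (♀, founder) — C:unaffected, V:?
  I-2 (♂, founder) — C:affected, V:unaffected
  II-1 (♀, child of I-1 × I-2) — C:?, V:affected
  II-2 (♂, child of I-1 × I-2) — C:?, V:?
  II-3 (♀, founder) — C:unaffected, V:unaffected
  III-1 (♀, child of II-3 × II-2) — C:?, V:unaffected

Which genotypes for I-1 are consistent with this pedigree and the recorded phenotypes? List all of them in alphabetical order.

I-1 ∈ {CC Vv, CC vv, Cc Vv, Cc vv}

C/I-1 un ·: CC|Cc
C/I-2 aff ·: cc
C/II-1 ? I-1×I-2: Cc|cc
C/II-2 ? I-1×I-2: Cc|cc
C/II-3 un ·: CC|Cc
C/III-1 ? II-3×II-2: CC|Cc|cc
⇒ C over [I-1,I-2,II-1,II-2,II-3,III-1]: 21 consistent
V/I-1 ? ·: Vv|vv
V/I-2 un ·: Vv
V/II-1 aff I-1×I-2: vv
V/II-2 ? I-1×I-2: VV|Vv|vv
V/II-3 un ·: VV|Vv
V/III-1 un II-3×II-2: VV|Vv
⇒ V over [I-1,I-2,II-1,II-2,II-3,III-1]: 15 consistent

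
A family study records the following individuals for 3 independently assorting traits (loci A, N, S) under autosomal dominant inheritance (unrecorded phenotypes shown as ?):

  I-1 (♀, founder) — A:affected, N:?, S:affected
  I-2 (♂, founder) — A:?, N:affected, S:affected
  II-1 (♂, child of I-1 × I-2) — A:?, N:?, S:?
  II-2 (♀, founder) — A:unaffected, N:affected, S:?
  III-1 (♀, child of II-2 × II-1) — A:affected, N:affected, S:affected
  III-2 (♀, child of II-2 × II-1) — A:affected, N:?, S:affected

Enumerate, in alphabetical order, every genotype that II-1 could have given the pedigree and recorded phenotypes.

II-1 ∈ {AA NN SS, AA NN Ss, AA NN ss, AA Nn SS, AA Nn Ss, AA Nn ss, AA nn SS, AA nn Ss, AA nn ss, Aa NN SS, Aa NN Ss, Aa NN ss, Aa Nn SS, Aa Nn Ss, Aa Nn ss, Aa nn SS, Aa nn Ss, Aa nn ss}

A/I-1 aff ·: Aa|AA
A/I-2 ? ·: aa|Aa|AA
A/II-1 ? I-1×I-2: Aa|AA
A/II-2 un ·: aa
A/III-1 aff II-2×II-1: Aa
A/III-2 aff II-2×II-1: Aa
⇒ A over [I-1,I-2,II-1,II-2,III-1,III-2]: 9 consistent
N/I-1 ? ·: nn|Nn|NN
N/I-2 aff ·: Nn|NN
N/II-1 ? I-1×I-2: nn|Nn|NN
N/II-2 aff ·: Nn|NN
N/III-1 aff II-2×II-1: Nn|NN
N/III-2 ? II-2×II-1: nn|Nn|NN
⇒ N over [I-1,I-2,II-1,II-2,III-1,III-2]: 76 consistent
S/I-1 aff ·: Ss|SS
S/I-2 aff ·: Ss|SS
S/II-1 ? I-1×I-2: ss|Ss|SS
S/II-2 ? ·: ss|Ss|SS
S/III-1 aff II-2×II-1: Ss|SS
S/III-2 aff II-2×II-1: Ss|SS
⇒ S over [I-1,I-2,II-1,II-2,III-1,III-2]: 53 consistent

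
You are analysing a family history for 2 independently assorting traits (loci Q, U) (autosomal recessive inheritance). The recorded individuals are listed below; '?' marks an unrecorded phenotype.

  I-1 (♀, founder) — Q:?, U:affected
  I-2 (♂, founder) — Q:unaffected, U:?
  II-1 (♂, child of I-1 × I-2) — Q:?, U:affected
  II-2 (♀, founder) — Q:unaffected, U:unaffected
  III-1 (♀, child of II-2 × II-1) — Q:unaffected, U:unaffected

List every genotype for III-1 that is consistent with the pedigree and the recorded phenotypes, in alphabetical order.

III-1 ∈ {QQ Uu, Qq Uu}

Q/I-1 ? ·: QQ|Qq|qq
Q/I-2 un ·: QQ|Qq
Q/II-1 ? I-1×I-2: QQ|Qq|qq
Q/II-2 un ·: QQ|Qq
Q/III-1 un II-2×II-1: QQ|Qq
⇒ Q over [I-1,I-2,II-1,II-2,III-1]: 36 consistent
U/I-1 aff ·: uu
U/I-2 ? ·: Uu|uu
U/II-1 aff I-1×I-2: uu
U/II-2 un ·: UU|Uu
U/III-1 un II-2×II-1: Uu
⇒ U over [I-1,I-2,II-1,II-2,III-1]: 4 consistent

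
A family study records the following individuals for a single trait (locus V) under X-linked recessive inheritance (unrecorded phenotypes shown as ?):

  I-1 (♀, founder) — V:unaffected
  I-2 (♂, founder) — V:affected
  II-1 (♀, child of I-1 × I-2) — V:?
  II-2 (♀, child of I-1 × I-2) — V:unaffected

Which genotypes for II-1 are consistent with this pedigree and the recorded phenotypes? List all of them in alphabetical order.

V/I-1 un ·: X^VX^V|X^VX^v
V/I-2 aff ·: X^vY
V/II-1 ? I-1×I-2: X^VX^v|X^vX^v
V/II-2 un I-1×I-2: X^VX^v
⇒ V over [I-1,I-2,II-1,II-2]: 3 consistent

II-1 ∈ {X^VX^v, X^vX^v}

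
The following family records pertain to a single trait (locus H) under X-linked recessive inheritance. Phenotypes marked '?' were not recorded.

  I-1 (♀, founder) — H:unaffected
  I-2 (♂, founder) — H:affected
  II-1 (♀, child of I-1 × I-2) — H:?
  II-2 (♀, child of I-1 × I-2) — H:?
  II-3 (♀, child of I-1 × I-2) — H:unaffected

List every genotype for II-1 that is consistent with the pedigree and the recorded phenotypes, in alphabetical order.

II-1 ∈ {X^HX^h, X^hX^h}

H/I-1 un ·: X^HX^H|X^HX^h
H/I-2 aff ·: X^hY
H/II-1 ? I-1×I-2: X^HX^h|X^hX^h
H/II-2 ? I-1×I-2: X^HX^h|X^hX^h
H/II-3 un I-1×I-2: X^HX^h
⇒ H over [I-1,I-2,II-1,II-2,II-3]: 5 consistent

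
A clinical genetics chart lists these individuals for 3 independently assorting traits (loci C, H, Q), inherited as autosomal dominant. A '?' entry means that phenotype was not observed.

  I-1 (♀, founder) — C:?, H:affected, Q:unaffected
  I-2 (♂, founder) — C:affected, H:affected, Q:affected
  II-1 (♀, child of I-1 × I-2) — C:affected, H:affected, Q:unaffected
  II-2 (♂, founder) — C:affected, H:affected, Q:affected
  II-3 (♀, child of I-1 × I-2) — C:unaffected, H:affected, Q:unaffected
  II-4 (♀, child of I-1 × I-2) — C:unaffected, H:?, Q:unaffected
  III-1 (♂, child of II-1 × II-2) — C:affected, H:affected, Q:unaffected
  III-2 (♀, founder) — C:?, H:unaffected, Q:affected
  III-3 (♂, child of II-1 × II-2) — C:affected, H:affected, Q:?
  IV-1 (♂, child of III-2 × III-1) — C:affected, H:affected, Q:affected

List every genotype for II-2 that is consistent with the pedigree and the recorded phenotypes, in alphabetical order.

C/I-1 ? ·: cc|Cc
C/I-2 aff ·: Cc
C/II-1 aff I-1×I-2: Cc|CC
C/II-2 aff ·: Cc|CC
C/II-3 un I-1×I-2: cc
C/II-4 un I-1×I-2: cc
C/III-1 aff II-1×II-2: Cc|CC
C/III-2 ? ·: cc|Cc|CC
C/III-3 aff II-1×II-2: Cc|CC
C/IV-1 aff III-2×III-1: Cc|CC
⇒ C over [I-1,I-2,II-1,II-2,II-3,II-4,III-1,III-2,III-3,IV-1]: 94 consistent
H/I-1 aff ·: Hh|HH
H/I-2 aff ·: Hh|HH
H/II-1 aff I-1×I-2: Hh|HH
H/II-2 aff ·: Hh|HH
H/II-3 aff I-1×I-2: Hh|HH
H/II-4 ? I-1×I-2: hh|Hh|HH
H/III-1 aff II-1×II-2: Hh|HH
H/III-2 un ·: hh
H/III-3 aff II-1×II-2: Hh|HH
H/IV-1 aff III-2×III-1: Hh
⇒ H over [I-1,I-2,II-1,II-2,II-3,II-4,III-1,III-2,III-3,IV-1]: 187 consistent
Q/I-1 un ·: qq
Q/I-2 aff ·: Qq
Q/II-1 un I-1×I-2: qq
Q/II-2 aff ·: Qq
Q/II-3 un I-1×I-2: qq
Q/II-4 un I-1×I-2: qq
Q/III-1 un II-1×II-2: qq
Q/III-2 aff ·: Qq|QQ
Q/III-3 ? II-1×II-2: qq|Qq
Q/IV-1 aff III-2×III-1: Qq
⇒ Q over [I-1,I-2,II-1,II-2,II-3,II-4,III-1,III-2,III-3,IV-1]: 4 consistent

II-2 ∈ {CC HH Qq, CC Hh Qq, Cc HH Qq, Cc Hh Qq}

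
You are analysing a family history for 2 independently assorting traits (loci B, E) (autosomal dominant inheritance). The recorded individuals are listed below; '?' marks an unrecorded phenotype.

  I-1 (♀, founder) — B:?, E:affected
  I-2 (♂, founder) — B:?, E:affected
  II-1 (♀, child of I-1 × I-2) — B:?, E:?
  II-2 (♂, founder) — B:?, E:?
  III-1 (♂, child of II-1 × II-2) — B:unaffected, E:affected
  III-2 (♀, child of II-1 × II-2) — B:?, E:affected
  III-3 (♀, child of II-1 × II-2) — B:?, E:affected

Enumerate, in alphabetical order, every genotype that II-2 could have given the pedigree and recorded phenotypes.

B/I-1 ? ·: bb|Bb|BB
B/I-2 ? ·: bb|Bb|BB
B/II-1 ? I-1×I-2: bb|Bb
B/II-2 ? ·: bb|Bb
B/III-1 un II-1×II-2: bb
B/III-2 ? II-1×II-2: bb|Bb|BB
B/III-3 ? II-1×II-2: bb|Bb|BB
⇒ B over [I-1,I-2,II-1,II-2,III-1,III-2,III-3]: 111 consistent
E/I-1 aff ·: Ee|EE
E/I-2 aff ·: Ee|EE
E/II-1 ? I-1×I-2: ee|Ee|EE
E/II-2 ? ·: ee|Ee|EE
E/III-1 aff II-1×II-2: Ee|EE
E/III-2 aff II-1×II-2: Ee|EE
E/III-3 aff II-1×II-2: Ee|EE
⇒ E over [I-1,I-2,II-1,II-2,III-1,III-2,III-3]: 93 consistent

II-2 ∈ {Bb EE, Bb Ee, Bb ee, bb EE, bb Ee, bb ee}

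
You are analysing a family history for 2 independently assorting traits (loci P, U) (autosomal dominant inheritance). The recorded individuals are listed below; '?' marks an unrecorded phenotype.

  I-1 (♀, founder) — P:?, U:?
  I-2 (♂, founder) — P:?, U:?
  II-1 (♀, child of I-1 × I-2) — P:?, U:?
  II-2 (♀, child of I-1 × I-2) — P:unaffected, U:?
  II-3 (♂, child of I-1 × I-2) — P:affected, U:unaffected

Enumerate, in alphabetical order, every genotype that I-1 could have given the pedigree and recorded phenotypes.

I-1 ∈ {Pp Uu, Pp uu, pp Uu, pp uu}

P/I-1 ? ·: pp|Pp
P/I-2 ? ·: pp|Pp
P/II-1 ? I-1×I-2: pp|Pp|PP
P/II-2 un I-1×I-2: pp
P/II-3 aff I-1×I-2: Pp|PP
⇒ P over [I-1,I-2,II-1,II-2,II-3]: 10 consistent
U/I-1 ? ·: uu|Uu
U/I-2 ? ·: uu|Uu
U/II-1 ? I-1×I-2: uu|Uu|UU
U/II-2 ? I-1×I-2: uu|Uu|UU
U/II-3 un I-1×I-2: uu
⇒ U over [I-1,I-2,II-1,II-2,II-3]: 18 consistent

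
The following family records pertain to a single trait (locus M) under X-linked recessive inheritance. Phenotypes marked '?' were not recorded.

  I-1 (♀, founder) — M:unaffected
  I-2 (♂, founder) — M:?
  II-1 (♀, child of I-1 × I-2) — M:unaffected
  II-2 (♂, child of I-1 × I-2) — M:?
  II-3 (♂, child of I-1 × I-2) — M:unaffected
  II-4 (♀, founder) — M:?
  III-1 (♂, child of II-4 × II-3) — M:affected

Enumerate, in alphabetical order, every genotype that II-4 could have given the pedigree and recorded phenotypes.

II-4 ∈ {X^MX^m, X^mX^m}

M/I-1 un ·: X^MX^M|X^MX^m
M/I-2 ? ·: X^MY|X^mY
M/II-1 un I-1×I-2: X^MX^M|X^MX^m
M/II-2 ? I-1×I-2: X^MY|X^mY
M/II-3 un I-1×I-2: X^MY
M/II-4 ? ·: X^MX^m|X^mX^m
M/III-1 aff II-4×II-3: X^mY
⇒ M over [I-1,I-2,II-1,II-2,II-3,II-4,III-1]: 16 consistent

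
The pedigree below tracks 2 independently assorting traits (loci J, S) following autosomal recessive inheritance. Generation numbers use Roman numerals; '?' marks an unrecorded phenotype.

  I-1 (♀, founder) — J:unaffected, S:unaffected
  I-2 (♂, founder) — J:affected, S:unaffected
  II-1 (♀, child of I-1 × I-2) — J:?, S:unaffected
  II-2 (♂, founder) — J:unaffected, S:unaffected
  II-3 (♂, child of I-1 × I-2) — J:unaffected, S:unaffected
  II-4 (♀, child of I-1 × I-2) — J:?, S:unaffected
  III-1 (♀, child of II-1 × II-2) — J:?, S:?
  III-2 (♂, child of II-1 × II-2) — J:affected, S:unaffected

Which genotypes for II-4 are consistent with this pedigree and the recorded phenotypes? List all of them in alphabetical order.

II-4 ∈ {Jj SS, Jj Ss, jj SS, jj Ss}

J/I-1 un ·: JJ|Jj
J/I-2 aff ·: jj
J/II-1 ? I-1×I-2: Jj|jj
J/II-2 un ·: Jj
J/II-3 un I-1×I-2: Jj
J/II-4 ? I-1×I-2: Jj|jj
J/III-1 ? II-1×II-2: JJ|Jj|jj
J/III-2 aff II-1×II-2: jj
⇒ J over [I-1,I-2,II-1,II-2,II-3,II-4,III-1,III-2]: 13 consistent
S/I-1 un ·: SS|Ss
S/I-2 un ·: SS|Ss
S/II-1 un I-1×I-2: SS|Ss
S/II-2 un ·: SS|Ss
S/II-3 un I-1×I-2: SS|Ss
S/II-4 un I-1×I-2: SS|Ss
S/III-1 ? II-1×II-2: SS|Ss|ss
S/III-2 un II-1×II-2: SS|Ss
⇒ S over [I-1,I-2,II-1,II-2,II-3,II-4,III-1,III-2]: 185 consistent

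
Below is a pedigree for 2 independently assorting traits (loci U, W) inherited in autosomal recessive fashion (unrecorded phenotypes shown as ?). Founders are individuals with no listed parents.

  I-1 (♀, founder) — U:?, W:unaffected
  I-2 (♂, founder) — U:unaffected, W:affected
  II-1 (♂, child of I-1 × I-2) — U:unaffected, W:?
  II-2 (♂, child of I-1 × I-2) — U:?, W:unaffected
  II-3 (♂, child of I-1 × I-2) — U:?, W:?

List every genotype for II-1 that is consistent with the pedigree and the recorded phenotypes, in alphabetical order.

U/I-1 ? ·: UU|Uu|uu
U/I-2 un ·: UU|Uu
U/II-1 un I-1×I-2: UU|Uu
U/II-2 ? I-1×I-2: UU|Uu|uu
U/II-3 ? I-1×I-2: UU|Uu|uu
⇒ U over [I-1,I-2,II-1,II-2,II-3]: 40 consistent
W/I-1 un ·: WW|Ww
W/I-2 aff ·: ww
W/II-1 ? I-1×I-2: Ww|ww
W/II-2 un I-1×I-2: Ww
W/II-3 ? I-1×I-2: Ww|ww
⇒ W over [I-1,I-2,II-1,II-2,II-3]: 5 consistent

II-1 ∈ {UU Ww, UU ww, Uu Ww, Uu ww}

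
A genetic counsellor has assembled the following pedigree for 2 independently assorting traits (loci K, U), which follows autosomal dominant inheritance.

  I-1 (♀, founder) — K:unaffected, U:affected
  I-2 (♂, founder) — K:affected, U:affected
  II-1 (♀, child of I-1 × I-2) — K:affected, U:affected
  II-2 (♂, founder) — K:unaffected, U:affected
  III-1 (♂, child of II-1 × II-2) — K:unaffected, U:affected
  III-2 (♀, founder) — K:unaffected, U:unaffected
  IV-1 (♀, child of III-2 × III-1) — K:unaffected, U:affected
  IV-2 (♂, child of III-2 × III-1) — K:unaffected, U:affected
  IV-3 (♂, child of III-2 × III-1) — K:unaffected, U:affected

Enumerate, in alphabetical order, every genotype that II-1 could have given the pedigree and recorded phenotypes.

K/I-1 un ·: kk
K/I-2 aff ·: Kk|KK
K/II-1 aff I-1×I-2: Kk
K/II-2 un ·: kk
K/III-1 un II-1×II-2: kk
K/III-2 un ·: kk
K/IV-1 un III-2×III-1: kk
K/IV-2 un III-2×III-1: kk
K/IV-3 un III-2×III-1: kk
⇒ K over [I-1,I-2,II-1,II-2,III-1,III-2,IV-1,IV-2,IV-3]: 2 consistent
U/I-1 aff ·: Uu|UU
U/I-2 aff ·: Uu|UU
U/II-1 aff I-1×I-2: Uu|UU
U/II-2 aff ·: Uu|UU
U/III-1 aff II-1×II-2: Uu|UU
U/III-2 un ·: uu
U/IV-1 aff III-2×III-1: Uu
U/IV-2 aff III-2×III-1: Uu
U/IV-3 aff III-2×III-1: Uu
⇒ U over [I-1,I-2,II-1,II-2,III-1,III-2,IV-1,IV-2,IV-3]: 24 consistent

II-1 ∈ {Kk UU, Kk Uu}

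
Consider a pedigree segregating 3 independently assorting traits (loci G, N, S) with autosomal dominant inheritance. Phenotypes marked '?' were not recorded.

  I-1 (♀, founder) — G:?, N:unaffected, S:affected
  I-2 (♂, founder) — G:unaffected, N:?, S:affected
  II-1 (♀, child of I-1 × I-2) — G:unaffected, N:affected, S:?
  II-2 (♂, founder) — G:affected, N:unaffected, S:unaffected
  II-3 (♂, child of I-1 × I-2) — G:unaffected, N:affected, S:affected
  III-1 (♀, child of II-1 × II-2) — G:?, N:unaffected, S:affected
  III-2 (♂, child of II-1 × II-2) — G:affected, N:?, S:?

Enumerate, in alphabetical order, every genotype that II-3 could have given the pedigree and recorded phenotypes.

II-3 ∈ {gg Nn SS, gg Nn Ss}

G/I-1 ? ·: gg|Gg
G/I-2 un ·: gg
G/II-1 un I-1×I-2: gg
G/II-2 aff ·: Gg|GG
G/II-3 un I-1×I-2: gg
G/III-1 ? II-1×II-2: gg|Gg
G/III-2 aff II-1×II-2: Gg
⇒ G over [I-1,I-2,II-1,II-2,II-3,III-1,III-2]: 6 consistent
N/I-1 un ·: nn
N/I-2 ? ·: Nn|NN
N/II-1 aff I-1×I-2: Nn
N/II-2 un ·: nn
N/II-3 aff I-1×I-2: Nn
N/III-1 un II-1×II-2: nn
N/III-2 ? II-1×II-2: nn|Nn
⇒ N over [I-1,I-2,II-1,II-2,II-3,III-1,III-2]: 4 consistent
S/I-1 aff ·: Ss|SS
S/I-2 aff ·: Ss|SS
S/II-1 ? I-1×I-2: Ss|SS
S/II-2 un ·: ss
S/II-3 aff I-1×I-2: Ss|SS
S/III-1 aff II-1×II-2: Ss
S/III-2 ? II-1×II-2: ss|Ss
⇒ S over [I-1,I-2,II-1,II-2,II-3,III-1,III-2]: 19 consistent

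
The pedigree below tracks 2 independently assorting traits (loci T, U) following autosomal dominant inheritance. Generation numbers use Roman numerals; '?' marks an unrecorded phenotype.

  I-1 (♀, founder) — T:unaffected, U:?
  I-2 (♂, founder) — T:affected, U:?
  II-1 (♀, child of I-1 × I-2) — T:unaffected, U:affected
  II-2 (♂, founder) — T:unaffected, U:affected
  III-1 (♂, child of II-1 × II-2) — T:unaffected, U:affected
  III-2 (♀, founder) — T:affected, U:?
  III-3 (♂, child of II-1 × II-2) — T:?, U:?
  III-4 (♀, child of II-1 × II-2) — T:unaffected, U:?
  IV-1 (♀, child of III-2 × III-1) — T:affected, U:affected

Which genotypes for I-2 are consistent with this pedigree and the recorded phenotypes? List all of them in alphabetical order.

T/I-1 un ·: tt
T/I-2 aff ·: Tt
T/II-1 un I-1×I-2: tt
T/II-2 un ·: tt
T/III-1 un II-1×II-2: tt
T/III-2 aff ·: Tt|TT
T/III-3 ? II-1×II-2: tt
T/III-4 un II-1×II-2: tt
T/IV-1 aff III-2×III-1: Tt
⇒ T over [I-1,I-2,II-1,II-2,III-1,III-2,III-3,III-4,IV-1]: 2 consistent
U/I-1 ? ·: uu|Uu|UU
U/I-2 ? ·: uu|Uu|UU
U/II-1 aff I-1×I-2: Uu|UU
U/II-2 aff ·: Uu|UU
U/III-1 aff II-1×II-2: Uu|UU
U/III-2 ? ·: uu|Uu|UU
U/III-3 ? II-1×II-2: uu|Uu|UU
U/III-4 ? II-1×II-2: uu|Uu|UU
U/IV-1 aff III-2×III-1: Uu|UU
⇒ U over [I-1,I-2,II-1,II-2,III-1,III-2,III-3,III-4,IV-1]: 979 consistent

I-2 ∈ {Tt UU, Tt Uu, Tt uu}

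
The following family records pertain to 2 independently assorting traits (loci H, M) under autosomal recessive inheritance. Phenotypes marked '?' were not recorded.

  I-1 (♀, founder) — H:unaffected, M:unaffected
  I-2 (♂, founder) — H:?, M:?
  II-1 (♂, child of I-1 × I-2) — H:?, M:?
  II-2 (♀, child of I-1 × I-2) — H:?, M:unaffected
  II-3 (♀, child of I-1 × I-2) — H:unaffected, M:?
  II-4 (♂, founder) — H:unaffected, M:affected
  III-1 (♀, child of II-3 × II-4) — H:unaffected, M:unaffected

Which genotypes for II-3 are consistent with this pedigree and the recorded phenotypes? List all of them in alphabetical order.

II-3 ∈ {HH MM, HH Mm, Hh MM, Hh Mm}

H/I-1 un ·: HH|Hh
H/I-2 ? ·: HH|Hh|hh
H/II-1 ? I-1×I-2: HH|Hh|hh
H/II-2 ? I-1×I-2: HH|Hh|hh
H/II-3 un I-1×I-2: HH|Hh
H/II-4 un ·: HH|Hh
H/III-1 un II-3×II-4: HH|Hh
⇒ H over [I-1,I-2,II-1,II-2,II-3,II-4,III-1]: 142 consistent
M/I-1 un ·: MM|Mm
M/I-2 ? ·: MM|Mm|mm
M/II-1 ? I-1×I-2: MM|Mm|mm
M/II-2 un I-1×I-2: MM|Mm
M/II-3 ? I-1×I-2: MM|Mm
M/II-4 aff ·: mm
M/III-1 un II-3×II-4: Mm
⇒ M over [I-1,I-2,II-1,II-2,II-3,II-4,III-1]: 32 consistent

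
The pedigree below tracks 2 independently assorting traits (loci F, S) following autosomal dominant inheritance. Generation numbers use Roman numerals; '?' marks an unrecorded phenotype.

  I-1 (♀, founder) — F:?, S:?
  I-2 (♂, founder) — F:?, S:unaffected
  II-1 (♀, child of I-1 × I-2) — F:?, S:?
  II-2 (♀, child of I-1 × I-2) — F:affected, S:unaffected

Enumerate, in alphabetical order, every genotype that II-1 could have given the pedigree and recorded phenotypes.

II-1 ∈ {FF Ss, FF ss, Ff Ss, Ff ss, ff Ss, ff ss}

F/I-1 ? ·: ff|Ff|FF
F/I-2 ? ·: ff|Ff|FF
F/II-1 ? I-1×I-2: ff|Ff|FF
F/II-2 aff I-1×I-2: Ff|FF
⇒ F over [I-1,I-2,II-1,II-2]: 21 consistent
S/I-1 ? ·: ss|Ss
S/I-2 un ·: ss
S/II-1 ? I-1×I-2: ss|Ss
S/II-2 un I-1×I-2: ss
⇒ S over [I-1,I-2,II-1,II-2]: 3 consistent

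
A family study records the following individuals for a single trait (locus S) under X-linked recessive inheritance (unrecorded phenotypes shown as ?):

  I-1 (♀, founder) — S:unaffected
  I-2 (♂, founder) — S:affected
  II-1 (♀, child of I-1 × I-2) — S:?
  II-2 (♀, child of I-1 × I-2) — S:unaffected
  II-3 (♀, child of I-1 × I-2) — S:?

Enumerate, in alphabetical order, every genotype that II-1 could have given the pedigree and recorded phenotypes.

II-1 ∈ {X^SX^s, X^sX^s}

S/I-1 un ·: X^SX^S|X^SX^s
S/I-2 aff ·: X^sY
S/II-1 ? I-1×I-2: X^SX^s|X^sX^s
S/II-2 un I-1×I-2: X^SX^s
S/II-3 ? I-1×I-2: X^SX^s|X^sX^s
⇒ S over [I-1,I-2,II-1,II-2,II-3]: 5 consistent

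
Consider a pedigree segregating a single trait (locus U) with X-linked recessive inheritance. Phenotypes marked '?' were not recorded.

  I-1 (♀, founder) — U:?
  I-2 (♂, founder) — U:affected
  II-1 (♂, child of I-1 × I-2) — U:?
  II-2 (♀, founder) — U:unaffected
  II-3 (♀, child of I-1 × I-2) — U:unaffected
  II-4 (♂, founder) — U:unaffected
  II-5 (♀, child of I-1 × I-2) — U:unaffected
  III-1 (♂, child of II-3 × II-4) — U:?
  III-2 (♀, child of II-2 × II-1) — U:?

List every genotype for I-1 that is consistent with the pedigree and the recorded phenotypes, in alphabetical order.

I-1 ∈ {X^UX^U, X^UX^u}

U/I-1 ? ·: X^UX^U|X^UX^u
U/I-2 aff ·: X^uY
U/II-1 ? I-1×I-2: X^UY|X^uY
U/II-2 un ·: X^UX^U|X^UX^u
U/II-3 un I-1×I-2: X^UX^u
U/II-4 un ·: X^UY
U/II-5 un I-1×I-2: X^UX^u
U/III-1 ? II-3×II-4: X^UY|X^uY
U/III-2 ? II-2×II-1: X^UX^U|X^UX^u|X^uX^u
⇒ U over [I-1,I-2,II-1,II-2,II-3,II-4,II-5,III-1,III-2]: 18 consistent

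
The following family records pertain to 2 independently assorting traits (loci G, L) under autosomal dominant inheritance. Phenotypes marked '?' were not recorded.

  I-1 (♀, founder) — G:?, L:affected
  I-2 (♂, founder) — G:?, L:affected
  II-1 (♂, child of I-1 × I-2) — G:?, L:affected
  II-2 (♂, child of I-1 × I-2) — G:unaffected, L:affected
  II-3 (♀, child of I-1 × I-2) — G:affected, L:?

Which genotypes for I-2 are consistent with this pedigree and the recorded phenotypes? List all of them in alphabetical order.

I-2 ∈ {Gg LL, Gg Ll, gg LL, gg Ll}

G/I-1 ? ·: gg|Gg
G/I-2 ? ·: gg|Gg
G/II-1 ? I-1×I-2: gg|Gg|GG
G/II-2 un I-1×I-2: gg
G/II-3 aff I-1×I-2: Gg|GG
⇒ G over [I-1,I-2,II-1,II-2,II-3]: 10 consistent
L/I-1 aff ·: Ll|LL
L/I-2 aff ·: Ll|LL
L/II-1 aff I-1×I-2: Ll|LL
L/II-2 aff I-1×I-2: Ll|LL
L/II-3 ? I-1×I-2: ll|Ll|LL
⇒ L over [I-1,I-2,II-1,II-2,II-3]: 29 consistent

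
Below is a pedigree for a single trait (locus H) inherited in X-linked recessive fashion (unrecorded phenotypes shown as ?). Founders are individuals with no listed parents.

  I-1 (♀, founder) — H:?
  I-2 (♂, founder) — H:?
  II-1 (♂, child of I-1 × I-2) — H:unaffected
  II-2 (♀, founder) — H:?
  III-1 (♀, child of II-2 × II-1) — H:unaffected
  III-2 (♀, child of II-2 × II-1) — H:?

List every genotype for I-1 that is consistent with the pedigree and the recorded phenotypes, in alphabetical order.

I-1 ∈ {X^HX^H, X^HX^h}

H/I-1 ? ·: X^HX^H|X^HX^h
H/I-2 ? ·: X^HY|X^hY
H/II-1 un I-1×I-2: X^HY
H/II-2 ? ·: X^HX^H|X^HX^h|X^hX^h
H/III-1 un II-2×II-1: X^HX^H|X^HX^h
H/III-2 ? II-2×II-1: X^HX^H|X^HX^h
⇒ H over [I-1,I-2,II-1,II-2,III-1,III-2]: 24 consistent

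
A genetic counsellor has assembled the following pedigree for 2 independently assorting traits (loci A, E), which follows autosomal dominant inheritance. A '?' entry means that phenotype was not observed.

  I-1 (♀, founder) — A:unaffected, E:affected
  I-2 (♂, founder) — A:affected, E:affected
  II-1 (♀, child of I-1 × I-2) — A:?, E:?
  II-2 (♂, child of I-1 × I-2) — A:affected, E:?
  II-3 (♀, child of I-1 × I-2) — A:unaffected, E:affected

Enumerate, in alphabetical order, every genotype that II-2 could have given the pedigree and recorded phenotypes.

II-2 ∈ {Aa EE, Aa Ee, Aa ee}

A/I-1 un ·: aa
A/I-2 aff ·: Aa
A/II-1 ? I-1×I-2: aa|Aa
A/II-2 aff I-1×I-2: Aa
A/II-3 un I-1×I-2: aa
⇒ A over [I-1,I-2,II-1,II-2,II-3]: 2 consistent
E/I-1 aff ·: Ee|EE
E/I-2 aff ·: Ee|EE
E/II-1 ? I-1×I-2: ee|Ee|EE
E/II-2 ? I-1×I-2: ee|Ee|EE
E/II-3 aff I-1×I-2: Ee|EE
⇒ E over [I-1,I-2,II-1,II-2,II-3]: 35 consistent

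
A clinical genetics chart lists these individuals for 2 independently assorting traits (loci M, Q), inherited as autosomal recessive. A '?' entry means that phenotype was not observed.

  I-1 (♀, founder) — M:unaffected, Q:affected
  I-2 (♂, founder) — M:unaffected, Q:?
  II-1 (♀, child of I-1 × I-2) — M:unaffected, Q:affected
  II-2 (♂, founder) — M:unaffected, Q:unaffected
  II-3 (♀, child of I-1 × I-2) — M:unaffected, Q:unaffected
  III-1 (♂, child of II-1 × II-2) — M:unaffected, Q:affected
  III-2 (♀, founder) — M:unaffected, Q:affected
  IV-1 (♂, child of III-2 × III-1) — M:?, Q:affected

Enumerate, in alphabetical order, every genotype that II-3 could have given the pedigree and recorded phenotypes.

II-3 ∈ {MM Qq, Mm Qq}

M/I-1 un ·: MM|Mm
M/I-2 un ·: MM|Mm
M/II-1 un I-1×I-2: MM|Mm
M/II-2 un ·: MM|Mm
M/II-3 un I-1×I-2: MM|Mm
M/III-1 un II-1×II-2: MM|Mm
M/III-2 un ·: MM|Mm
M/IV-1 ? III-2×III-1: MM|Mm|mm
⇒ M over [I-1,I-2,II-1,II-2,II-3,III-1,III-2,IV-1]: 173 consistent
Q/I-1 aff ·: qq
Q/I-2 ? ·: Qq
Q/II-1 aff I-1×I-2: qq
Q/II-2 un ·: Qq
Q/II-3 un I-1×I-2: Qq
Q/III-1 aff II-1×II-2: qq
Q/III-2 aff ·: qq
Q/IV-1 aff III-2×III-1: qq
⇒ Q over [I-1,I-2,II-1,II-2,II-3,III-1,III-2,IV-1]: 1 consistent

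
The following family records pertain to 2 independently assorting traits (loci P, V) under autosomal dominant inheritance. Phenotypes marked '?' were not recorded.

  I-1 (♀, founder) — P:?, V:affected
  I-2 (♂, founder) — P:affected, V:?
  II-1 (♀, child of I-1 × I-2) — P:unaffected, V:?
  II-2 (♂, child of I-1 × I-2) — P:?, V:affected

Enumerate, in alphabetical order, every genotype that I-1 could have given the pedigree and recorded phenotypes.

I-1 ∈ {Pp VV, Pp Vv, pp VV, pp Vv}

P/I-1 ? ·: pp|Pp
P/I-2 aff ·: Pp
P/II-1 un I-1×I-2: pp
P/II-2 ? I-1×I-2: pp|Pp|PP
⇒ P over [I-1,I-2,II-1,II-2]: 5 consistent
V/I-1 aff ·: Vv|VV
V/I-2 ? ·: vv|Vv|VV
V/II-1 ? I-1×I-2: vv|Vv|VV
V/II-2 aff I-1×I-2: Vv|VV
⇒ V over [I-1,I-2,II-1,II-2]: 18 consistent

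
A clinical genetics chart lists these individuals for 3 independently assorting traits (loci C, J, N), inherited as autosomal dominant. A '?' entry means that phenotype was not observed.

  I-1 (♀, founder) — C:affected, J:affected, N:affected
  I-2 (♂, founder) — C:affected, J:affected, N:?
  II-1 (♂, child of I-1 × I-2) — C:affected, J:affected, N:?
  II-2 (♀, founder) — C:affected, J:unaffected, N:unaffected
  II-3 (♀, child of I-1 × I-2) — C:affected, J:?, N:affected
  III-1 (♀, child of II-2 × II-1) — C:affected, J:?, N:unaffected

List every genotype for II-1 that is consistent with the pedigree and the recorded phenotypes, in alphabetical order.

II-1 ∈ {CC JJ Nn, CC JJ nn, CC Jj Nn, CC Jj nn, Cc JJ Nn, Cc JJ nn, Cc Jj Nn, Cc Jj nn}

C/I-1 aff ·: Cc|CC
C/I-2 aff ·: Cc|CC
C/II-1 aff I-1×I-2: Cc|CC
C/II-2 aff ·: Cc|CC
C/II-3 aff I-1×I-2: Cc|CC
C/III-1 aff II-2×II-1: Cc|CC
⇒ C over [I-1,I-2,II-1,II-2,II-3,III-1]: 45 consistent
J/I-1 aff ·: Jj|JJ
J/I-2 aff ·: Jj|JJ
J/II-1 aff I-1×I-2: Jj|JJ
J/II-2 un ·: jj
J/II-3 ? I-1×I-2: jj|Jj|JJ
J/III-1 ? II-2×II-1: jj|Jj
⇒ J over [I-1,I-2,II-1,II-2,II-3,III-1]: 22 consistent
N/I-1 aff ·: Nn|NN
N/I-2 ? ·: nn|Nn|NN
N/II-1 ? I-1×I-2: nn|Nn
N/II-2 un ·: nn
N/II-3 aff I-1×I-2: Nn|NN
N/III-1 un II-2×II-1: nn
⇒ N over [I-1,I-2,II-1,II-2,II-3,III-1]: 11 consistent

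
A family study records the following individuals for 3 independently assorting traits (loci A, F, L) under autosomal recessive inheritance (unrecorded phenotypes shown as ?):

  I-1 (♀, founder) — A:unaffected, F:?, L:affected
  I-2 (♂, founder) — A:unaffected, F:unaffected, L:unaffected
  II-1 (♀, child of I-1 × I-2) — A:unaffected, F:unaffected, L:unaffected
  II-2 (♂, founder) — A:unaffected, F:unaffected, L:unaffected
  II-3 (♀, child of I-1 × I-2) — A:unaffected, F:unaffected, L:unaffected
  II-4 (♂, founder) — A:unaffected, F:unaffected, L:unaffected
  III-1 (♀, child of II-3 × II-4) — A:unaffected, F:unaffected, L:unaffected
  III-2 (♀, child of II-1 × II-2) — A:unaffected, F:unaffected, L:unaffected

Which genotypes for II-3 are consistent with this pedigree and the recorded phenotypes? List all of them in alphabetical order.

II-3 ∈ {AA FF Ll, AA Ff Ll, Aa FF Ll, Aa Ff Ll}

A/I-1 un ·: AA|Aa
A/I-2 un ·: AA|Aa
A/II-1 un I-1×I-2: AA|Aa
A/II-2 un ·: AA|Aa
A/II-3 un I-1×I-2: AA|Aa
A/II-4 un ·: AA|Aa
A/III-1 un II-3×II-4: AA|Aa
A/III-2 un II-1×II-2: AA|Aa
⇒ A over [I-1,I-2,II-1,II-2,II-3,II-4,III-1,III-2]: 156 consistent
F/I-1 ? ·: FF|Ff|ff
F/I-2 un ·: FF|Ff
F/II-1 un I-1×I-2: FF|Ff
F/II-2 un ·: FF|Ff
F/II-3 un I-1×I-2: FF|Ff
F/II-4 un ·: FF|Ff
F/III-1 un II-3×II-4: FF|Ff
F/III-2 un II-1×II-2: FF|Ff
⇒ F over [I-1,I-2,II-1,II-2,II-3,II-4,III-1,III-2]: 188 consistent
L/I-1 aff ·: ll
L/I-2 un ·: LL|Ll
L/II-1 un I-1×I-2: Ll
L/II-2 un ·: LL|Ll
L/II-3 un I-1×I-2: Ll
L/II-4 un ·: LL|Ll
L/III-1 un II-3×II-4: LL|Ll
L/III-2 un II-1×II-2: LL|Ll
⇒ L over [I-1,I-2,II-1,II-2,II-3,II-4,III-1,III-2]: 32 consistent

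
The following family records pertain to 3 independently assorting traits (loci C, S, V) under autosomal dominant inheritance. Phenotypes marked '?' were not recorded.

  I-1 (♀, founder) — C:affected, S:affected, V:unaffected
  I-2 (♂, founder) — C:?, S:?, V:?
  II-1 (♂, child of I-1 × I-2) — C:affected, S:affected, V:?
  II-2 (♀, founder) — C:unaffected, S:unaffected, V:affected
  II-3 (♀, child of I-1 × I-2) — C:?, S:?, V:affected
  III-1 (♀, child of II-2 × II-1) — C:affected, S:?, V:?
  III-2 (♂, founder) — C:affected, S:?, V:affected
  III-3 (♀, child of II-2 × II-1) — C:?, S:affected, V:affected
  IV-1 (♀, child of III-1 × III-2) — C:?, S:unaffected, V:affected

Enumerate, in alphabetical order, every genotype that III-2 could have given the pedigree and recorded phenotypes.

III-2 ∈ {CC Ss VV, CC Ss Vv, CC ss VV, CC ss Vv, Cc Ss VV, Cc Ss Vv, Cc ss VV, Cc ss Vv}

C/I-1 aff ·: Cc|CC
C/I-2 ? ·: cc|Cc|CC
C/II-1 aff I-1×I-2: Cc|CC
C/II-2 un ·: cc
C/II-3 ? I-1×I-2: cc|Cc|CC
C/III-1 aff II-2×II-1: Cc
C/III-2 aff ·: Cc|CC
C/III-3 ? II-2×II-1: cc|Cc
C/IV-1 ? III-1×III-2: cc|Cc|CC
⇒ C over [I-1,I-2,II-1,II-2,II-3,III-1,III-2,III-3,IV-1]: 140 consistent
S/I-1 aff ·: Ss|SS
S/I-2 ? ·: ss|Ss|SS
S/II-1 aff I-1×I-2: Ss|SS
S/II-2 un ·: ss
S/II-3 ? I-1×I-2: ss|Ss|SS
S/III-1 ? II-2×II-1: ss|Ss
S/III-2 ? ·: ss|Ss
S/III-3 aff II-2×II-1: Ss
S/IV-1 un III-1×III-2: ss
⇒ S over [I-1,I-2,II-1,II-2,II-3,III-1,III-2,III-3,IV-1]: 56 consistent
V/I-1 un ·: vv
V/I-2 ? ·: Vv|VV
V/II-1 ? I-1×I-2: vv|Vv
V/II-2 aff ·: Vv|VV
V/II-3 aff I-1×I-2: Vv
V/III-1 ? II-2×II-1: vv|Vv|VV
V/III-2 aff ·: Vv|VV
V/III-3 aff II-2×II-1: Vv|VV
V/IV-1 aff III-1×III-2: Vv|VV
⇒ V over [I-1,I-2,II-1,II-2,II-3,III-1,III-2,III-3,IV-1]: 74 consistent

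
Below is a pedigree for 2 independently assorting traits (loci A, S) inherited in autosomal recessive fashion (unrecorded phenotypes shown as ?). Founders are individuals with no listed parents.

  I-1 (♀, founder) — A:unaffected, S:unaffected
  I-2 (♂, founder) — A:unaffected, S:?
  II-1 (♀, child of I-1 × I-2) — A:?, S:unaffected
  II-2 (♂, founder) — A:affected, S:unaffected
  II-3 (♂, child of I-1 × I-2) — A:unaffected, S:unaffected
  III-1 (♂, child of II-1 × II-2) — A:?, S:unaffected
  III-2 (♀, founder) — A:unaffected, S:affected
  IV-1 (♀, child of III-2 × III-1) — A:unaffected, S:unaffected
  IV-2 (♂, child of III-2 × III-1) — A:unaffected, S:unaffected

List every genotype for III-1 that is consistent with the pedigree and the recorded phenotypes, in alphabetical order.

A/I-1 un ·: AA|Aa
A/I-2 un ·: AA|Aa
A/II-1 ? I-1×I-2: AA|Aa|aa
A/II-2 aff ·: aa
A/II-3 un I-1×I-2: AA|Aa
A/III-1 ? II-1×II-2: Aa|aa
A/III-2 un ·: AA|Aa
A/IV-1 un III-2×III-1: AA|Aa
A/IV-2 un III-2×III-1: AA|Aa
⇒ A over [I-1,I-2,II-1,II-2,II-3,III-1,III-2,IV-1,IV-2]: 120 consistent
S/I-1 un ·: SS|Ss
S/I-2 ? ·: SS|Ss|ss
S/II-1 un I-1×I-2: SS|Ss
S/II-2 un ·: SS|Ss
S/II-3 un I-1×I-2: SS|Ss
S/III-1 un II-1×II-2: SS|Ss
S/III-2 aff ·: ss
S/IV-1 un III-2×III-1: Ss
S/IV-2 un III-2×III-1: Ss
⇒ S over [I-1,I-2,II-1,II-2,II-3,III-1,III-2,IV-1,IV-2]: 53 consistent

III-1 ∈ {Aa SS, Aa Ss, aa SS, aa Ss}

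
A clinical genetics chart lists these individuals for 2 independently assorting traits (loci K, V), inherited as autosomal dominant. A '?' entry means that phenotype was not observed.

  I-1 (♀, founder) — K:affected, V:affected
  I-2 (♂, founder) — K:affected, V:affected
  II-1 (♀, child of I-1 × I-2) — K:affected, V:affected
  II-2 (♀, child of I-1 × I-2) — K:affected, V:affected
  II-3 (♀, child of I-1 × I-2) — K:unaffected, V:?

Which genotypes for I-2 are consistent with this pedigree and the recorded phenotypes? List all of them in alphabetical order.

K/I-1 aff ·: Kk
K/I-2 aff ·: Kk
K/II-1 aff I-1×I-2: Kk|KK
K/II-2 aff I-1×I-2: Kk|KK
K/II-3 un I-1×I-2: kk
⇒ K over [I-1,I-2,II-1,II-2,II-3]: 4 consistent
V/I-1 aff ·: Vv|VV
V/I-2 aff ·: Vv|VV
V/II-1 aff I-1×I-2: Vv|VV
V/II-2 aff I-1×I-2: Vv|VV
V/II-3 ? I-1×I-2: vv|Vv|VV
⇒ V over [I-1,I-2,II-1,II-2,II-3]: 29 consistent

I-2 ∈ {Kk VV, Kk Vv}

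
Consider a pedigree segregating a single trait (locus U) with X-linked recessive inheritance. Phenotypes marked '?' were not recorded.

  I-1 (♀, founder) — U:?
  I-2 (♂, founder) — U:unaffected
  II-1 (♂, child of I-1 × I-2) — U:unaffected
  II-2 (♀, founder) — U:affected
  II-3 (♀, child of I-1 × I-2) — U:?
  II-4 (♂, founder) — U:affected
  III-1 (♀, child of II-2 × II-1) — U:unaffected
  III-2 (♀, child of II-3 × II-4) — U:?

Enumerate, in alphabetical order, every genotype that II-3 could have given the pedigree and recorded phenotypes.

II-3 ∈ {X^UX^U, X^UX^u}

U/I-1 ? ·: X^UX^U|X^UX^u
U/I-2 un ·: X^UY
U/II-1 un I-1×I-2: X^UY
U/II-2 aff ·: X^uX^u
U/II-3 ? I-1×I-2: X^UX^U|X^UX^u
U/II-4 aff ·: X^uY
U/III-1 un II-2×II-1: X^UX^u
U/III-2 ? II-3×II-4: X^UX^u|X^uX^u
⇒ U over [I-1,I-2,II-1,II-2,II-3,II-4,III-1,III-2]: 4 consistent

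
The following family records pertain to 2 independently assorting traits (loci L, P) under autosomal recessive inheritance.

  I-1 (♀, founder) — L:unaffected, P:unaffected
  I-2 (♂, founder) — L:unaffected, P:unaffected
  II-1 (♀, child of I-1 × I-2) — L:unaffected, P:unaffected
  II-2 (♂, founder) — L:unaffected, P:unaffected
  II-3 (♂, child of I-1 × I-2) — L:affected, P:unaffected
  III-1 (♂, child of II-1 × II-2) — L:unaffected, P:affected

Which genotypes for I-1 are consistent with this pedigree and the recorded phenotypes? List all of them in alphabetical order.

I-1 ∈ {Ll PP, Ll Pp}

L/I-1 un ·: Ll
L/I-2 un ·: Ll
L/II-1 un I-1×I-2: LL|Ll
L/II-2 un ·: LL|Ll
L/II-3 aff I-1×I-2: ll
L/III-1 un II-1×II-2: LL|Ll
⇒ L over [I-1,I-2,II-1,II-2,II-3,III-1]: 7 consistent
P/I-1 un ·: PP|Pp
P/I-2 un ·: PP|Pp
P/II-1 un I-1×I-2: Pp
P/II-2 un ·: Pp
P/II-3 un I-1×I-2: PP|Pp
P/III-1 aff II-1×II-2: pp
⇒ P over [I-1,I-2,II-1,II-2,II-3,III-1]: 6 consistent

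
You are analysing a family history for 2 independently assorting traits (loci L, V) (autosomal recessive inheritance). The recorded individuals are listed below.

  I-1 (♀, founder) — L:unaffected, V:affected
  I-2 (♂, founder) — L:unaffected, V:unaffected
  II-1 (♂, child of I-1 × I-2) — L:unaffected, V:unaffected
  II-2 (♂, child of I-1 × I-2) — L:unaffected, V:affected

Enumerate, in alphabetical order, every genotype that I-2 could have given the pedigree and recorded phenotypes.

L/I-1 un ·: LL|Ll
L/I-2 un ·: LL|Ll
L/II-1 un I-1×I-2: LL|Ll
L/II-2 un I-1×I-2: LL|Ll
⇒ L over [I-1,I-2,II-1,II-2]: 13 consistent
V/I-1 aff ·: vv
V/I-2 un ·: Vv
V/II-1 un I-1×I-2: Vv
V/II-2 aff I-1×I-2: vv
⇒ V over [I-1,I-2,II-1,II-2]: 1 consistent

I-2 ∈ {LL Vv, Ll Vv}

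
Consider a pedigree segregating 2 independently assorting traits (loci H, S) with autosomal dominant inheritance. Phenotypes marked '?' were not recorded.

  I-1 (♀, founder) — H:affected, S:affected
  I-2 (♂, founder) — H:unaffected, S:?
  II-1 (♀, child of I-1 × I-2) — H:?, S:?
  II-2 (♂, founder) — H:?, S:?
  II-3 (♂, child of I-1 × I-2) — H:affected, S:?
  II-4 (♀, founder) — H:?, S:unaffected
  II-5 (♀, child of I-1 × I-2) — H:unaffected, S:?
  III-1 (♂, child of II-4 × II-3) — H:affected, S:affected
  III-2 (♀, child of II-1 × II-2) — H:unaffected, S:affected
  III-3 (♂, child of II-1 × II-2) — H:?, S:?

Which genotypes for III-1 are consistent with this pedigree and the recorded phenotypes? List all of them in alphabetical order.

III-1 ∈ {HH Ss, Hh Ss}

H/I-1 aff ·: Hh
H/I-2 un ·: hh
H/II-1 ? I-1×I-2: hh|Hh
H/II-2 ? ·: hh|Hh
H/II-3 aff I-1×I-2: Hh
H/II-4 ? ·: hh|Hh|HH
H/II-5 un I-1×I-2: hh
H/III-1 aff II-4×II-3: Hh|HH
H/III-2 un II-1×II-2: hh
H/III-3 ? II-1×II-2: hh|Hh|HH
⇒ H over [I-1,I-2,II-1,II-2,II-3,II-4,II-5,III-1,III-2,III-3]: 40 consistent
S/I-1 aff ·: Ss|SS
S/I-2 ? ·: ss|Ss|SS
S/II-1 ? I-1×I-2: ss|Ss|SS
S/II-2 ? ·: ss|Ss|SS
S/II-3 ? I-1×I-2: Ss|SS
S/II-4 un ·: ss
S/II-5 ? I-1×I-2: ss|Ss|SS
S/III-1 aff II-4×II-3: Ss
S/III-2 aff II-1×II-2: Ss|SS
S/III-3 ? II-1×II-2: ss|Ss|SS
⇒ S over [I-1,I-2,II-1,II-2,II-3,II-4,II-5,III-1,III-2,III-3]: 318 consistent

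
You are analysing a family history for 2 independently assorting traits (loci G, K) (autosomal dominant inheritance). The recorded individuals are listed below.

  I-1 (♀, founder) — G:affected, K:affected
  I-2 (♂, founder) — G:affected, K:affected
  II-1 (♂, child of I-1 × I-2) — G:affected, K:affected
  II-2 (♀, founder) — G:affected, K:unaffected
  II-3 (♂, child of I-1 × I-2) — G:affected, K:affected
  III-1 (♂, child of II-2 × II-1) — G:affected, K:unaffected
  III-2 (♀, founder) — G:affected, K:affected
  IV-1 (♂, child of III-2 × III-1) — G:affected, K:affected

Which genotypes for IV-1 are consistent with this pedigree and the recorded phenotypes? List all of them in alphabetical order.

G/I-1 aff ·: Gg|GG
G/I-2 aff ·: Gg|GG
G/II-1 aff I-1×I-2: Gg|GG
G/II-2 aff ·: Gg|GG
G/II-3 aff I-1×I-2: Gg|GG
G/III-1 aff II-2×II-1: Gg|GG
G/III-2 aff ·: Gg|GG
G/IV-1 aff III-2×III-1: Gg|GG
⇒ G over [I-1,I-2,II-1,II-2,II-3,III-1,III-2,IV-1]: 154 consistent
K/I-1 aff ·: Kk|KK
K/I-2 aff ·: Kk|KK
K/II-1 aff I-1×I-2: Kk
K/II-2 un ·: kk
K/II-3 aff I-1×I-2: Kk|KK
K/III-1 un II-2×II-1: kk
K/III-2 aff ·: Kk|KK
K/IV-1 aff III-2×III-1: Kk
⇒ K over [I-1,I-2,II-1,II-2,II-3,III-1,III-2,IV-1]: 12 consistent

IV-1 ∈ {GG Kk, Gg Kk}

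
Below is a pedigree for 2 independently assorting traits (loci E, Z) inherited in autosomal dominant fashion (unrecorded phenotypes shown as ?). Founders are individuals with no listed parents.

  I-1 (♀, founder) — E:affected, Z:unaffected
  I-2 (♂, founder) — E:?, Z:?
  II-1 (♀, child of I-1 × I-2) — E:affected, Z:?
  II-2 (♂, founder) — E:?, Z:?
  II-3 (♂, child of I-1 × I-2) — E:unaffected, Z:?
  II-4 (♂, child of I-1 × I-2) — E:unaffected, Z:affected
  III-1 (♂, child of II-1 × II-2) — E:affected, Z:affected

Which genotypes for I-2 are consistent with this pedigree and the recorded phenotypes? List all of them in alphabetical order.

I-2 ∈ {Ee ZZ, Ee Zz, ee ZZ, ee Zz}

E/I-1 aff ·: Ee
E/I-2 ? ·: ee|Ee
E/II-1 aff I-1×I-2: Ee|EE
E/II-2 ? ·: ee|Ee|EE
E/II-3 un I-1×I-2: ee
E/II-4 un I-1×I-2: ee
E/III-1 aff II-1×II-2: Ee|EE
⇒ E over [I-1,I-2,II-1,II-2,II-3,II-4,III-1]: 14 consistent
Z/I-1 un ·: zz
Z/I-2 ? ·: Zz|ZZ
Z/II-1 ? I-1×I-2: zz|Zz
Z/II-2 ? ·: zz|Zz|ZZ
Z/II-3 ? I-1×I-2: zz|Zz
Z/II-4 aff I-1×I-2: Zz
Z/III-1 aff II-1×II-2: Zz|ZZ
⇒ Z over [I-1,I-2,II-1,II-2,II-3,II-4,III-1]: 19 consistent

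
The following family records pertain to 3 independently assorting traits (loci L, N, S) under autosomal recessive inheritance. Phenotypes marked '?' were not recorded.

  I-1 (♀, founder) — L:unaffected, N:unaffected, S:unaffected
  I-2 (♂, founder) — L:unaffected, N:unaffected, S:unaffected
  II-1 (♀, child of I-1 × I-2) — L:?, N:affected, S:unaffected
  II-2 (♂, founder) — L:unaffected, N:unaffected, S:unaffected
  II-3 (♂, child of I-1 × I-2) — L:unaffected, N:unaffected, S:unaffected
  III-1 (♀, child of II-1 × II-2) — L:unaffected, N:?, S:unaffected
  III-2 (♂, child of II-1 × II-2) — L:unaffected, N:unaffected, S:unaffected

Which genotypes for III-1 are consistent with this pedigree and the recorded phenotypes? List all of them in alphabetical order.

L/I-1 un ·: LL|Ll
L/I-2 un ·: LL|Ll
L/II-1 ? I-1×I-2: LL|Ll|ll
L/II-2 un ·: LL|Ll
L/II-3 un I-1×I-2: LL|Ll
L/III-1 un II-1×II-2: LL|Ll
L/III-2 un II-1×II-2: LL|Ll
⇒ L over [I-1,I-2,II-1,II-2,II-3,III-1,III-2]: 87 consistent
N/I-1 un ·: Nn
N/I-2 un ·: Nn
N/II-1 aff I-1×I-2: nn
N/II-2 un ·: NN|Nn
N/II-3 un I-1×I-2: NN|Nn
N/III-1 ? II-1×II-2: Nn|nn
N/III-2 un II-1×II-2: Nn
⇒ N over [I-1,I-2,II-1,II-2,II-3,III-1,III-2]: 6 consistent
S/I-1 un ·: SS|Ss
S/I-2 un ·: SS|Ss
S/II-1 un I-1×I-2: SS|Ss
S/II-2 un ·: SS|Ss
S/II-3 un I-1×I-2: SS|Ss
S/III-1 un II-1×II-2: SS|Ss
S/III-2 un II-1×II-2: SS|Ss
⇒ S over [I-1,I-2,II-1,II-2,II-3,III-1,III-2]: 83 consistent

III-1 ∈ {LL Nn SS, LL Nn Ss, LL nn SS, LL nn Ss, Ll Nn SS, Ll Nn Ss, Ll nn SS, Ll nn Ss}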